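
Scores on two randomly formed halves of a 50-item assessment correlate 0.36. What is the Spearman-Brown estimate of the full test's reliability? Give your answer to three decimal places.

0.529

The full test is twice the length of either half (n = 2).
r_full = 2(0.36) / (1 + 0.36)
r_full = 0.7200 / 1.3600 ≈ 0.5294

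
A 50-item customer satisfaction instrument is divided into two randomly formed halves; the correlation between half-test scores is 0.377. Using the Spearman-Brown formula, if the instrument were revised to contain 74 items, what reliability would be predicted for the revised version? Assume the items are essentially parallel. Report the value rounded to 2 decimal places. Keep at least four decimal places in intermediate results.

0.64

Spearman-Brown correction (n = 2): r_full = 2·0.377/(1 + 0.377) = 0.5476
Length factor from 50 to 74 items: n = 74/50 = 1.4800
r_new = n·r_full / (1 + (n − 1)·r_full) = 0.8104 / 1.2628 ≈ 0.6417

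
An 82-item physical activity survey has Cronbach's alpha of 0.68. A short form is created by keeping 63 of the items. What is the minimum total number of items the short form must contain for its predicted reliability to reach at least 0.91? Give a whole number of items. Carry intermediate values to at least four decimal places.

First, r for the 63-item form: n = 63/82 = 0.7683, so r_63 = 0.7683·0.68/(1 + (0.7683 − 1)·0.68) = 0.6202
Then solve for n' with r_old = 0.6202, r_target = 0.91: n' = 0.91(1 − 0.6202)/[0.6202(1 − 0.91)] = 6.1919
Total items = 6.1919 × 63 = 390.09, rounded up to 391.

391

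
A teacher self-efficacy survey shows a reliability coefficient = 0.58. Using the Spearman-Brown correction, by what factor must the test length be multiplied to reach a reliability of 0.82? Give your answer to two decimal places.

n = 0.82(1 − 0.58) / [0.58(1 − 0.82)]
n = 0.3444 / 0.1044 ≈ 3.2989

3.30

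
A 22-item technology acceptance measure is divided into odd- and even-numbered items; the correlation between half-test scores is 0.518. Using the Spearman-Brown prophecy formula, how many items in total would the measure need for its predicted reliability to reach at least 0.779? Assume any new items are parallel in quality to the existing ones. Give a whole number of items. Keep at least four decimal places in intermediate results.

37

Corrected full-test reliability: r_full = 2 × 0.518 / (1 + 0.518) ≈ 0.6825
Solve Spearman-Brown for n: n = 0.779(1 − 0.6825) / [0.6825(1 − 0.779)] = 1.6398
Required items = 1.6398 × 22 = 36.08, so 37 items.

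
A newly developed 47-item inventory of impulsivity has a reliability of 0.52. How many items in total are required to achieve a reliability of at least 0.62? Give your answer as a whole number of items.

71

n = [0.62 × 0.48] / [0.52 × 0.38]
n = 0.2976 / 0.1976 ≈ 1.5061
1.5061 × 47 = 70.79 → 71 items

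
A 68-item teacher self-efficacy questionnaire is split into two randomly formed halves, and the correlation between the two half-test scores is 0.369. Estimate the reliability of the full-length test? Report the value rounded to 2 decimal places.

0.54

Apply the Spearman-Brown correction with n = 2:
r_full = 2r_hh / (1 + r_hh) = 2 × 0.369 / (1 + 0.369)
r_full = 0.7380 / 1.3690 ≈ 0.5391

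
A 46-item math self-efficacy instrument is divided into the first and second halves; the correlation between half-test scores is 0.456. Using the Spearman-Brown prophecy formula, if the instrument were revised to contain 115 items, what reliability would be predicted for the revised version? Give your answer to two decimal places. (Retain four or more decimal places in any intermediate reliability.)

0.81

Spearman-Brown correction (n = 2): r_full = 2·0.456/(1 + 0.456) = 0.6264
Then adjust to 115 items: n = 115/46 = 2.5000
r_new = n·r_full / (1 + (n − 1)·r_full) = 1.5660 / 1.9396 ≈ 0.8074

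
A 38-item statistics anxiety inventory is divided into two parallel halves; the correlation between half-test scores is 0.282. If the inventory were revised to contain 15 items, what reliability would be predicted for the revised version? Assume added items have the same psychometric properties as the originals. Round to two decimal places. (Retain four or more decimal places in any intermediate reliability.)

0.24

First correct the split-half correlation to full-test reliability: r_full = 2 × 0.282 / (1 + 0.282) ≈ 0.4399
Then adjust to 15 items: n = 15/38 = 0.3947
r_new = n·r_full / (1 + (n − 1)·r_full) = 0.1736 / 0.7337 ≈ 0.2366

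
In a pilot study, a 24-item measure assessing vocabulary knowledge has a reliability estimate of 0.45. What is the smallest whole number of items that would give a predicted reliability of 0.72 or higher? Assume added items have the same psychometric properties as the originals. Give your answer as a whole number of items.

n = 0.72 × (1 − 0.45) / [ 0.45 × (1 − 0.72) ]
n = 0.3960 / 0.1260 ≈ 3.1429
So the test needs 3.1429 × 24 ≈ 75.43 items; rounding up, 76.

76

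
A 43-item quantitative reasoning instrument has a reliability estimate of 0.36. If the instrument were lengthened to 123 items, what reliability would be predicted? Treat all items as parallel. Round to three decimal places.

n = 123/43 = 2.8605
Spearman-Brown: r_new = n·r / (1 + (n − 1)·r)
r_new = (2.8605 × 0.36) / (1 + (2.8605 − 1) × 0.36)
     = 1.0298 / 1.6698 = 0.6167

0.617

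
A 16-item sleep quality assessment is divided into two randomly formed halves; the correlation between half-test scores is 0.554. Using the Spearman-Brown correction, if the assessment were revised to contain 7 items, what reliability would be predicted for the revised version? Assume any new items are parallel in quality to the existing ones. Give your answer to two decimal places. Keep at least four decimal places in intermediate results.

Full-test reliability from the split-half r: r_full = 2(0.554)/(1 + 0.554) = 0.7130
Length factor from 16 to 7 items: n = 7/16 = 0.4375
r_new = n·r_full / (1 + (n − 1)·r_full) = 0.3119 / 0.5989 ≈ 0.5208

0.52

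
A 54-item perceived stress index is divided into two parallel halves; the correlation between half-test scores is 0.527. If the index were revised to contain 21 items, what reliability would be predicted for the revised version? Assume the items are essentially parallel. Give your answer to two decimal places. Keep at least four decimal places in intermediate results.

Full-test reliability from the split-half r: r_full = 2(0.527)/(1 + 0.527) = 0.6902
Then adjust to 21 items: n = 21/54 = 0.3889
r_new = n·r_full / (1 + (n − 1)·r_full) = 0.2684 / 0.5782 ≈ 0.4642

0.46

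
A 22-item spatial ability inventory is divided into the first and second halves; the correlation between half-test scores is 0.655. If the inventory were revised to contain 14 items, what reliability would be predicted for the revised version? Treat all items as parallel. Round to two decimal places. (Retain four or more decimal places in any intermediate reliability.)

0.71

Spearman-Brown correction (n = 2): r_full = 2·0.655/(1 + 0.655) = 0.7915
Then adjust to 14 items: n = 14/22 = 0.6364
r_new = n·r_full / (1 + (n − 1)·r_full) = 0.5037 / 0.7122 ≈ 0.7072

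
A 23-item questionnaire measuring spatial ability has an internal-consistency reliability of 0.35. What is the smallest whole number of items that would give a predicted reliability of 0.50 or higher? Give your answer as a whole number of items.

43

Rearranging the Spearman-Brown formula for n,
n = r_target (1 − r_old) / [ r_old (1 − r_target) ]
n = 0.50 × (1 − 0.35) / [ 0.35 × (1 − 0.50) ]
n = 0.3250 / 0.1750 ≈ 1.8571
So the test needs 1.8571 × 23 ≈ 42.71 items; rounding up, 43.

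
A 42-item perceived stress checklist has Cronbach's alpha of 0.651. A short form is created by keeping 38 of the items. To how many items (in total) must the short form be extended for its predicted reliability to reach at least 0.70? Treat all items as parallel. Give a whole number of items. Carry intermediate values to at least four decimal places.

53

Short-form reliability: n = 38/42 = 0.9048; r_38 = n·r/(1+(n−1)r) ≈ 0.6279
Then solve for n' with r_old = 0.6279, r_target = 0.70: n' = 0.70(1 − 0.6279)/[0.6279(1 − 0.70)] = 1.3828
Items = 1.3828 × 38 ≈ 52.55 → 53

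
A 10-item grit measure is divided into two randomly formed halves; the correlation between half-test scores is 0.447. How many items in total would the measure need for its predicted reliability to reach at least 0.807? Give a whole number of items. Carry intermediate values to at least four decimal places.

Corrected full-test reliability: r_full = 2 × 0.447 / (1 + 0.447) ≈ 0.6178
Solve Spearman-Brown for n: n = 0.807(1 − 0.6178) / [0.6178(1 − 0.807)] = 2.5868
Items = 2.5868 × 10 ≈ 25.87 → 26

26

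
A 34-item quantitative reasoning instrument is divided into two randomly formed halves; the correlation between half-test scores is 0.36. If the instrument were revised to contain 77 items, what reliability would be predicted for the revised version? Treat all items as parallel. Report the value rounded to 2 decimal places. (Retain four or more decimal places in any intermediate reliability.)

0.72

Spearman-Brown correction (n = 2): r_full = 2·0.36/(1 + 0.36) = 0.5294
Then adjust to 77 items: n = 77/34 = 2.2647
r_new = n·r_full / (1 + (n − 1)·r_full) = 1.1989 / 1.6695 ≈ 0.7181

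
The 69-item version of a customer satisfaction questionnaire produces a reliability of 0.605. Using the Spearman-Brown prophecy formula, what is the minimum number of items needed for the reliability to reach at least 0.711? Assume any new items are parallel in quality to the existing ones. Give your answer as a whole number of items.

n = 0.711 × (1 − 0.605) / [ 0.605 × (1 − 0.711) ]
  = 0.280845 / 0.174845 = 1.6063
1.6063 × 69 = 110.83 → 111 items

111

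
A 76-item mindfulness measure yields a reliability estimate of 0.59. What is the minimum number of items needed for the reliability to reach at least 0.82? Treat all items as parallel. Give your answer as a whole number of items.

241

Spearman-Brown solved for the length factor n:
n = r_target (1 − r_old) / [ r_old (1 − r_target) ]
n = [0.82 × 0.41] / [0.59 × 0.18]
  = 0.3362 / 0.1062 = 3.1657
Items needed = n × 76 = 3.1657 × 76 ≈ 240.59 → round up to 241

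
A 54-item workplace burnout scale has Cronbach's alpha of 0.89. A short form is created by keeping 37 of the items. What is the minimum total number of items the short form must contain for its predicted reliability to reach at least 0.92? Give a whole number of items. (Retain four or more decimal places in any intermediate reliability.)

Short-form reliability: n = 37/54 = 0.6852; r_37 = n·r/(1+(n−1)r) ≈ 0.8472
Then solve for n' with r_old = 0.8472, r_target = 0.92: n' = 0.92(1 − 0.8472)/[0.8472(1 − 0.92)] = 2.0741
Total items = 2.0741 × 37 = 76.74, rounded up to 77.

77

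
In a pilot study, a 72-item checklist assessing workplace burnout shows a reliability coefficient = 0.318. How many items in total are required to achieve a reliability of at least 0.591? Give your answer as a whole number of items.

n = 0.591 × (1 − 0.318) / [ 0.318 × (1 − 0.591) ]
n = 0.403062 / 0.130062 ≈ 3.0990
So the test needs 3.0990 × 72 ≈ 223.13 items; rounding up, 224.

224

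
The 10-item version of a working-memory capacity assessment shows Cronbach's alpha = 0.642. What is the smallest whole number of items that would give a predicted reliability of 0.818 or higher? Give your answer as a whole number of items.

26

Invert Spearman-Brown to solve for n:
n = r*(1 − r) / [ r (1 − r*) ]
n = 0.818 × (1 − 0.642) / [ 0.642 × (1 − 0.818) ]
  = 0.292844 / 0.116844 = 2.5063
Items needed = n × 10 = 2.5063 × 10 ≈ 25.06 → round up to 26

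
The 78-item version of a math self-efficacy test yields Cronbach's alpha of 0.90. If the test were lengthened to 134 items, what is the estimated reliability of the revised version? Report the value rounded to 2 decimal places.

0.94

Length ratio n = 134/78 = 1.7179
r_new = (1.7179 × 0.90) / (1 + (1.7179 − 1) × 0.90)
r_new = 1.5461 / 1.6461 ≈ 0.9393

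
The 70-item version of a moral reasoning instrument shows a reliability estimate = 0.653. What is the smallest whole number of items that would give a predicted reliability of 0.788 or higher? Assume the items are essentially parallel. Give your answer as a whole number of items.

139

n = [0.788 × 0.347] / [0.653 × 0.212]
n = 0.273436 / 0.138436 ≈ 1.9752
1.9752 × 70 = 138.26 → 139 items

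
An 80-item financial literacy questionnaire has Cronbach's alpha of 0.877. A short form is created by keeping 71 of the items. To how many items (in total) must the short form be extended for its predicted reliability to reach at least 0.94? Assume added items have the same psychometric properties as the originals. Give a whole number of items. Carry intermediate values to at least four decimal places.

Short-form reliability: n = 71/80 = 0.8875; r_71 = n·r/(1+(n−1)r) ≈ 0.8635
Length factor from the short form to reach 0.94: n' = 0.94(1 − 0.8635) / [0.8635(1 − 0.94)] ≈ 2.4765
Total items = 2.4765 × 71 = 175.83, rounded up to 176.

176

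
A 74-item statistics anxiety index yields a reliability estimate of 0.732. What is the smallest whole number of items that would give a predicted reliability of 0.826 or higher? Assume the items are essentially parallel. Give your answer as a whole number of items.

129

Rearranging the Spearman-Brown formula for n,
n = r*(1 − r) / [ r (1 − r*) ]
n = 0.826 × (1 − 0.732) / [ 0.732 × (1 − 0.826) ]
  = 0.221368 / 0.127368 = 1.7380
1.7380 × 74 = 128.61 → 129 items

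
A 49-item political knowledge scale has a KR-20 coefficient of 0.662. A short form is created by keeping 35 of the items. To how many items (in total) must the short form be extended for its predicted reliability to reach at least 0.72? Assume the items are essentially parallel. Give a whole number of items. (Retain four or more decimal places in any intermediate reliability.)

First, r for the 35-item form: n = 35/49 = 0.7143, so r_35 = 0.7143·0.662/(1 + (0.7143 − 1)·0.662) = 0.5832
Then solve for n' with r_old = 0.5832, r_target = 0.72: n' = 0.72(1 − 0.5832)/[0.5832(1 − 0.72)] = 1.8377
Items = 1.8377 × 35 ≈ 64.32 → 65

65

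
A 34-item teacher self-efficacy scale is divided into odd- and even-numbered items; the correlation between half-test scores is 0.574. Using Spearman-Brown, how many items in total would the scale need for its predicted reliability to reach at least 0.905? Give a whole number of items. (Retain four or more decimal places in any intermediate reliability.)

121

r_full = 2(0.574)/(1 + 0.574) = 0.7294
Solve Spearman-Brown for n: n = 0.905(1 − 0.7294) / [0.7294(1 − 0.905)] = 3.5342
Items = 3.5342 × 34 ≈ 120.16 → 121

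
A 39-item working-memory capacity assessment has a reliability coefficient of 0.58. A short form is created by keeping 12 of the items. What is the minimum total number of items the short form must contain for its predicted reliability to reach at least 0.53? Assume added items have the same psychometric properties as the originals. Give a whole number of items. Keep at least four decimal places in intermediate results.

32

First, r for the 12-item form: n = 12/39 = 0.3077, so r_12 = 0.3077·0.58/(1 + (0.3077 − 1)·0.58) = 0.2982
Then solve for n' with r_old = 0.2982, r_target = 0.53: n' = 0.53(1 − 0.2982)/[0.2982(1 − 0.53)] = 2.6539
Total items = 2.6539 × 12 = 31.85, rounded up to 32.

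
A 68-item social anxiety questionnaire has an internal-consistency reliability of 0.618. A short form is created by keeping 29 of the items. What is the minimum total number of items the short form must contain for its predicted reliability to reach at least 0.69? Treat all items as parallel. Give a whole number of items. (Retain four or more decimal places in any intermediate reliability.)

94

First, r for the 29-item form: n = 29/68 = 0.4265, so r_29 = 0.4265·0.618/(1 + (0.4265 − 1)·0.618) = 0.4083
Then solve for n' with r_old = 0.4083, r_target = 0.69: n' = 0.69(1 − 0.4083)/[0.4083(1 − 0.69)] = 3.2256
Total items = 3.2256 × 29 = 93.54, rounded up to 94.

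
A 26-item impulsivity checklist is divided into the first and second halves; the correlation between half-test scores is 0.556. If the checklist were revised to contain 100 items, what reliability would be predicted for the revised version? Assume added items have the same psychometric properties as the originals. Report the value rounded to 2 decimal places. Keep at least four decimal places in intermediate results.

Full-test reliability from the split-half r: r_full = 2(0.556)/(1 + 0.556) = 0.7147
Then adjust to 100 items: n = 100/26 = 3.8462
r_new = n·r_full / (1 + (n − 1)·r_full) = 2.7489 / 3.0342 ≈ 0.9060

0.91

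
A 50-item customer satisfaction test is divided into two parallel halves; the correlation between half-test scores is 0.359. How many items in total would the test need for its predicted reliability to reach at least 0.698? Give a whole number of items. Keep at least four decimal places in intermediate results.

r_full = 2(0.359)/(1 + 0.359) = 0.5283
Solve Spearman-Brown for n: n = 0.698(1 − 0.5283) / [0.5283(1 − 0.698)] = 2.0636
Items = 2.0636 × 50 ≈ 103.18 → 104

104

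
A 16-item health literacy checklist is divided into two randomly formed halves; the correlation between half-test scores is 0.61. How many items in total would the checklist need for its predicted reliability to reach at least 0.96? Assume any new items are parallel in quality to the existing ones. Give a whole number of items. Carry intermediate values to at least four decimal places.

123

Corrected full-test reliability: r_full = 2 × 0.61 / (1 + 0.61) ≈ 0.7578
Solve Spearman-Brown for n: n = 0.96(1 − 0.7578) / [0.7578(1 − 0.96)] = 7.6706
Required items = 7.6706 × 16 = 122.73, so 123 items.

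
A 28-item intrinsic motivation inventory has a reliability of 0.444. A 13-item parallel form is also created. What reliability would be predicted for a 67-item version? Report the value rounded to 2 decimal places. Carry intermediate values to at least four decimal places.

0.66

Only the ratio of lengths matters: n = 67/28 = 2.3929
r_{67} = n·r / (1 + (n − 1)·r) = 1.0624 / 1.6184 ≈ 0.6565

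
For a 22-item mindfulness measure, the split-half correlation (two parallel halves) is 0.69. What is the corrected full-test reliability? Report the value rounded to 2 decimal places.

0.82

Apply the Spearman-Brown correction with n = 2:
r_full = 2r_hh / (1 + r_hh) = 2 × 0.69 / (1 + 0.69)
       = 1.3800 / 1.6900 = 0.8166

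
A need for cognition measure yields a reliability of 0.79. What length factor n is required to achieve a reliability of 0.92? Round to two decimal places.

n = [0.92 × 0.21] / [0.79 × 0.08]
  = 0.1932 / 0.0632 = 3.0570

3.06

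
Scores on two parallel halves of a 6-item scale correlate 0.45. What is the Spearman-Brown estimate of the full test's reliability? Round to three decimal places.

Each half is half the length of the full test, so the full test is n = 2 times a half.
r_full = 2(0.45) / (1 + 0.45)
r_full = 0.9000 / 1.4500 ≈ 0.6207

0.621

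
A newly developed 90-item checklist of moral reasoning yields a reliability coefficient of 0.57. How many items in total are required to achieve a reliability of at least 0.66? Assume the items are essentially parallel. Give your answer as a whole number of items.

132

Rearranging the Spearman-Brown formula for n,
n = r_target (1 − r_old) / [ r_old (1 − r_target) ]
n = [0.66 × 0.43] / [0.57 × 0.34]
  = 0.2838 / 0.1938 = 1.4644
So the test needs 1.4644 × 90 ≈ 131.80 items; rounding up, 132.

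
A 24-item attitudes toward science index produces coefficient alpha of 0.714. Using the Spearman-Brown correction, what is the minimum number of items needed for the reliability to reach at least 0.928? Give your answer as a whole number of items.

n = 0.928(1 − 0.714) / [0.714(1 − 0.928)]
  = 0.265408 / 0.051408 = 5.1628
Items needed = n × 24 = 5.1628 × 24 ≈ 123.91 → round up to 124

124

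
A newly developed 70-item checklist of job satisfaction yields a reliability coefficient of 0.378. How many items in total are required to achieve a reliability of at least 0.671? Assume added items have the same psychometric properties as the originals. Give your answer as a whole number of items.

Invert Spearman-Brown to solve for n:
n = r_target (1 − r_old) / [ r_old (1 − r_target) ]
n = [0.671 × 0.622] / [0.378 × 0.329]
n = 0.417362 / 0.124362 ≈ 3.3560
3.3560 × 70 = 234.92 → 235 items

235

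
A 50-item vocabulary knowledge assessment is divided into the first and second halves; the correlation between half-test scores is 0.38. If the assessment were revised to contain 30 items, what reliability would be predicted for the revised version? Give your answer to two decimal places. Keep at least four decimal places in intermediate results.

Spearman-Brown correction (n = 2): r_full = 2·0.38/(1 + 0.38) = 0.5507
Then adjust to 30 items: n = 30/50 = 0.6000
r_new = n·r_full / (1 + (n − 1)·r_full) = 0.3304 / 0.7797 ≈ 0.4238

0.42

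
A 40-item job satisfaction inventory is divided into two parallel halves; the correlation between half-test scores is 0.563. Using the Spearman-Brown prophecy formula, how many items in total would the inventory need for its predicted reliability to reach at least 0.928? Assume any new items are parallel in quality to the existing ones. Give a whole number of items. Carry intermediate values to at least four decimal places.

Corrected full-test reliability: r_full = 2 × 0.563 / (1 + 0.563) ≈ 0.7204
Solve Spearman-Brown for n: n = 0.928(1 − 0.7204) / [0.7204(1 − 0.928)] = 5.0024
Required items = 5.0024 × 40 = 200.10, so 201 items.

201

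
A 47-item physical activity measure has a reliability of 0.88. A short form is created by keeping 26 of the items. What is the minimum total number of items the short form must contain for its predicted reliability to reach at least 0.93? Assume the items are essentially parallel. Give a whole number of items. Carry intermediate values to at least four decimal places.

Short-form reliability: n = 26/47 = 0.5532; r_26 = n·r/(1+(n−1)r) ≈ 0.8022
Length factor from the short form to reach 0.93: n' = 0.93(1 − 0.8022) / [0.8022(1 − 0.93)] ≈ 3.2759
Total items = 3.2759 × 26 = 85.17, rounded up to 86.

86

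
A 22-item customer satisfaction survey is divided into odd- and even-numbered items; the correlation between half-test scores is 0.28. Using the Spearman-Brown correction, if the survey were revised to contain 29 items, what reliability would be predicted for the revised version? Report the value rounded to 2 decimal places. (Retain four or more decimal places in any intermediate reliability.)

0.51

Full-test reliability from the split-half r: r_full = 2(0.28)/(1 + 0.28) = 0.4375
Length factor from 22 to 29 items: n = 29/22 = 1.3182
r_new = n·r_full / (1 + (n − 1)·r_full) = 0.5767 / 1.1392 ≈ 0.5062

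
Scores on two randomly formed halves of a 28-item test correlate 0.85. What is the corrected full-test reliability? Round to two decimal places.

0.92

Apply the Spearman-Brown correction with n = 2:
r_full = 2(0.85) / (1 + 0.85)
       = 1.7000 / 1.8500 = 0.9189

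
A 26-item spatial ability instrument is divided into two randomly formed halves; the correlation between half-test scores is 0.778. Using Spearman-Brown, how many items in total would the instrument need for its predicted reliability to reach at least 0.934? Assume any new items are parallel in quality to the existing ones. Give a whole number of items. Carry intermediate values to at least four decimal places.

r_full = 2(0.778)/(1 + 0.778) = 0.8751
Solve Spearman-Brown for n: n = 0.934(1 − 0.8751) / [0.8751(1 − 0.934)] = 2.0198
Items = 2.0198 × 26 ≈ 52.51 → 53

53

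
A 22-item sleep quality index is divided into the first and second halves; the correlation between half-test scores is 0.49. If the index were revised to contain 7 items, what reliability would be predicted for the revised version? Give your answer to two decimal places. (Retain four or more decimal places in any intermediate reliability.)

Full-test reliability from the split-half r: r_full = 2(0.49)/(1 + 0.49) = 0.6577
Length factor from 22 to 7 items: n = 7/22 = 0.3182
r_new = n·r_full / (1 + (n − 1)·r_full) = 0.2093 / 0.5516 ≈ 0.3794

0.38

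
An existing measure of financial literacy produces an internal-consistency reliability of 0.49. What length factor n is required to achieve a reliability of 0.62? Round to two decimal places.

Spearman-Brown solved for the length factor n:
n = r_target (1 − r_old) / [ r_old (1 − r_target) ]
n = [0.62 × 0.51] / [0.49 × 0.38]
n = 0.3162 / 0.1862 ≈ 1.6982

1.70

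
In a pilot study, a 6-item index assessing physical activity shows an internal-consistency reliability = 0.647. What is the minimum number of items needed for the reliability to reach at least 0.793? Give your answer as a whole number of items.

Invert Spearman-Brown to solve for n:
n = r*(1 − r) / [ r (1 − r*) ]
n = [0.793 × 0.353] / [0.647 × 0.207]
  = 0.279929 / 0.133929 = 2.0901
Items needed = n × 6 = 2.0901 × 6 ≈ 12.54 → round up to 13

13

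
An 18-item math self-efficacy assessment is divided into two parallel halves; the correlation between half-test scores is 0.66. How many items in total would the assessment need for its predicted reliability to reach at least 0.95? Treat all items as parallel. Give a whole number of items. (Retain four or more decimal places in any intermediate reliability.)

r_full = 2(0.66)/(1 + 0.66) = 0.7952
Solve Spearman-Brown for n: n = 0.95(1 − 0.7952) / [0.7952(1 − 0.95)] = 4.8934
Items = 4.8934 × 18 ≈ 88.08 → 89

89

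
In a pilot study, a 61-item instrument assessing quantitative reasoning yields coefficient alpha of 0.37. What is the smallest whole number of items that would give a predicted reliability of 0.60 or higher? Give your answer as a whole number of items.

n = 0.60 × (1 − 0.37) / [ 0.37 × (1 − 0.60) ]
  = 0.3780 / 0.1480 = 2.5541
So the test needs 2.5541 × 61 ≈ 155.80 items; rounding up, 156.

156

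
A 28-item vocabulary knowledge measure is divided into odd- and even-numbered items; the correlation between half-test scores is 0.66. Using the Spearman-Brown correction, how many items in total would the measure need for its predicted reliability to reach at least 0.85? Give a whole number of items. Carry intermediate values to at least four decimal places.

41

r_full = 2(0.66)/(1 + 0.66) = 0.7952
Solve Spearman-Brown for n: n = 0.85(1 − 0.7952) / [0.7952(1 − 0.85)] = 1.4594
Required items = 1.4594 × 28 = 40.86, so 41 items.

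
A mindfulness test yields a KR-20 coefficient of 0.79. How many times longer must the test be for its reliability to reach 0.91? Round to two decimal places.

2.69

n = [0.91 × 0.21] / [0.79 × 0.09]
n = 0.1911 / 0.0711 ≈ 2.6878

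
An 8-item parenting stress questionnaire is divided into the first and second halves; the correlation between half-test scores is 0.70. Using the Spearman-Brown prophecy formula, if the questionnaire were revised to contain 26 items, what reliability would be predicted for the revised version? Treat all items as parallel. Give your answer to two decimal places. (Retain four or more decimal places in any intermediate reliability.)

0.94

Spearman-Brown correction (n = 2): r_full = 2·0.70/(1 + 0.70) = 0.8235
Then adjust to 26 items: n = 26/8 = 3.2500
r_new = n·r_full / (1 + (n − 1)·r_full) = 2.6764 / 2.8529 ≈ 0.9381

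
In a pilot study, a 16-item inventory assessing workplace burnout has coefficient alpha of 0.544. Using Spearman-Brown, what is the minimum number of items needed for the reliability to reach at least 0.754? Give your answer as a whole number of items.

n = 0.754(1 − 0.544) / [0.544(1 − 0.754)]
  = 0.343824 / 0.133824 = 2.5692
2.5692 × 16 = 41.11 → 42 items

42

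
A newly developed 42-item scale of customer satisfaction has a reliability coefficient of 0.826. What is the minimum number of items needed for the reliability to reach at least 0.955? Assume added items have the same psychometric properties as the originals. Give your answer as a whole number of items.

Invert Spearman-Brown to solve for n:
n = r*(1 − r) / [ r (1 − r*) ]
n = 0.955 × (1 − 0.826) / [ 0.826 × (1 − 0.955) ]
  = 0.166170 / 0.037170 = 4.4705
4.4705 × 42 = 187.76 → 188 items

188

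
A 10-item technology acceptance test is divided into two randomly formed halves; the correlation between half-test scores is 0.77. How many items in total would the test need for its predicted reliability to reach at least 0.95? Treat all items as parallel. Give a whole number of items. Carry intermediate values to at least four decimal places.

29

r_full = 2(0.77)/(1 + 0.77) = 0.8701
n = r_tgt(1 − r_full) / [r_full(1 − r_tgt)] = 0.95 × 0.1299 / (0.8701 × 0.05) ≈ 2.8366
Required items = 2.8366 × 10 = 28.37, so 29 items.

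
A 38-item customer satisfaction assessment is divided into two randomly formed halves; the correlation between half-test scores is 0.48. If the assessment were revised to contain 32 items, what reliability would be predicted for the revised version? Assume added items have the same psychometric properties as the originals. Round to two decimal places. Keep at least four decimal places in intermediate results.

0.61

Full-test reliability from the split-half r: r_full = 2(0.48)/(1 + 0.48) = 0.6486
Length factor from 38 to 32 items: n = 32/38 = 0.8421
r_new = n·r_full / (1 + (n − 1)·r_full) = 0.5462 / 0.8976 ≈ 0.6085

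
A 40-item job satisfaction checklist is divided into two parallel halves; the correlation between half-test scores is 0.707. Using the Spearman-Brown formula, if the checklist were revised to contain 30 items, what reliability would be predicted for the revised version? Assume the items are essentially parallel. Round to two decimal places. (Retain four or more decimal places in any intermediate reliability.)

0.78

Full-test reliability from the split-half r: r_full = 2(0.707)/(1 + 0.707) = 0.8284
Then adjust to 30 items: n = 30/40 = 0.7500
r_new = n·r_full / (1 + (n − 1)·r_full) = 0.6213 / 0.7929 ≈ 0.7836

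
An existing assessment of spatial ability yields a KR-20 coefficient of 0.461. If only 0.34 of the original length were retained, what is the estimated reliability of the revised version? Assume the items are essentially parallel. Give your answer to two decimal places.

0.23

By Spearman-Brown, r_new = n r / (1 + (n − 1) r).
r_new = (0.34 × 0.461) / (1 + (0.34 − 1) × 0.461)
r_new = 0.1567 / 0.6957 ≈ 0.2252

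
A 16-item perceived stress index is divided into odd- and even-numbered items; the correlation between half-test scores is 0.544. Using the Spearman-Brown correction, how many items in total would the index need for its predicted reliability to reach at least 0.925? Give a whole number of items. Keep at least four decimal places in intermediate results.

83

r_full = 2(0.544)/(1 + 0.544) = 0.7047
Solve Spearman-Brown for n: n = 0.925(1 − 0.7047) / [0.7047(1 − 0.925)] = 5.1682
Items = 5.1682 × 16 ≈ 82.69 → 83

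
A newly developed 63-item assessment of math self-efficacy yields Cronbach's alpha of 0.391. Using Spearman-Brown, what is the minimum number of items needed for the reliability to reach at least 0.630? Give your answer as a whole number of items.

168

n = [0.630 × 0.609] / [0.391 × 0.370]
n = 0.383670 / 0.144670 ≈ 2.6520
Items needed = n × 63 = 2.6520 × 63 ≈ 167.08 → round up to 168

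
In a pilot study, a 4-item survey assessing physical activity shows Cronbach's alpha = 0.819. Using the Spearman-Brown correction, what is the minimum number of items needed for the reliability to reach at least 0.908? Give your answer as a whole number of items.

Spearman-Brown solved for the length factor n:
n = r_target (1 − r_old) / [ r_old (1 − r_target) ]
n = [0.908 × 0.181] / [0.819 × 0.092]
n = 0.164348 / 0.075348 ≈ 2.1812
2.1812 × 4 = 8.72 → 9 items

9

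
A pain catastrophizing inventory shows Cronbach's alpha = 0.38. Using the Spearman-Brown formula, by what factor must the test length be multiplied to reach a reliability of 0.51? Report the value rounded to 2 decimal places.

Invert Spearman-Brown to solve for n:
n = r*(1 − r) / [ r (1 − r*) ]
n = 0.51(1 − 0.38) / [0.38(1 − 0.51)]
n = 0.3162 / 0.1862 ≈ 1.6982

1.70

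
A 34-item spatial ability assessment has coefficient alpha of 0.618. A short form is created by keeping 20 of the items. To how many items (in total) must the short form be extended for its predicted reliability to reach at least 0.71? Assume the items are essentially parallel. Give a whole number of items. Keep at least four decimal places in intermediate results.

First, r for the 20-item form: n = 20/34 = 0.5882, so r_20 = 0.5882·0.618/(1 + (0.5882 − 1)·0.618) = 0.4876
Length factor from the short form to reach 0.71: n' = 0.71(1 − 0.4876) / [0.4876(1 − 0.71)] ≈ 2.5728
Total items = 2.5728 × 20 = 51.46, rounded up to 52.

52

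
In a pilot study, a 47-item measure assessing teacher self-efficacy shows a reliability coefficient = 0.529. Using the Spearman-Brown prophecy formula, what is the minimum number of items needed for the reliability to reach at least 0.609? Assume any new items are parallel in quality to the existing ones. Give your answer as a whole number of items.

Spearman-Brown solved for the length factor n:
n = r*(1 − r) / [ r (1 − r*) ]
n = [0.609 × 0.471] / [0.529 × 0.391]
  = 0.286839 / 0.206839 = 1.3868
Items needed = n × 47 = 1.3868 × 47 ≈ 65.18 → round up to 66

66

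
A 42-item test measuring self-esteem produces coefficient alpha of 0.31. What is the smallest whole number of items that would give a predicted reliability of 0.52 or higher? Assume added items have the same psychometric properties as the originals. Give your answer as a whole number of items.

102

Spearman-Brown solved for the length factor n:
n = r*(1 − r) / [ r (1 − r*) ]
n = 0.52 × (1 − 0.31) / [ 0.31 × (1 − 0.52) ]
n = 0.3588 / 0.1488 ≈ 2.4113
Items needed = n × 42 = 2.4113 × 42 ≈ 101.27 → round up to 102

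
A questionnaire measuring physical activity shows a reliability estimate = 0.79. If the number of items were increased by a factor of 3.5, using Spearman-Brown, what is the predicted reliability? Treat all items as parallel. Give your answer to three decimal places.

r_new = 3.5·0.79 / [1 + (3.5 − 1)·0.79]
r_new = 2.7650 / 2.9750 ≈ 0.9294

0.929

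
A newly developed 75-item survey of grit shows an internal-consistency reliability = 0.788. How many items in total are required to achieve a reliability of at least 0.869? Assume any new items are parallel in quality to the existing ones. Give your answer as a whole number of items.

n = 0.869 × (1 − 0.788) / [ 0.788 × (1 − 0.869) ]
n = 0.184228 / 0.103228 ≈ 1.7847
So the test needs 1.7847 × 75 ≈ 133.85 items; rounding up, 134.

134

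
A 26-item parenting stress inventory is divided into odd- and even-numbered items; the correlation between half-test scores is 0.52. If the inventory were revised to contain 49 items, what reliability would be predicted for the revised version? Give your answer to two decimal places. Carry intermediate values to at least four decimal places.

0.80

Full-test reliability from the split-half r: r_full = 2(0.52)/(1 + 0.52) = 0.6842
Length factor from 26 to 49 items: n = 49/26 = 1.8846
r_new = n·r_full / (1 + (n − 1)·r_full) = 1.2894 / 1.6052 ≈ 0.8033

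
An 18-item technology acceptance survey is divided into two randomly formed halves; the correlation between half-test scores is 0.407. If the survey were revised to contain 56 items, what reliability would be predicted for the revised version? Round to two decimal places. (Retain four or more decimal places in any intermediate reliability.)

0.81

First correct the split-half correlation to full-test reliability: r_full = 2 × 0.407 / (1 + 0.407) ≈ 0.5785
Then adjust to 56 items: n = 56/18 = 3.1111
r_new = n·r_full / (1 + (n − 1)·r_full) = 1.7998 / 2.2213 ≈ 0.8102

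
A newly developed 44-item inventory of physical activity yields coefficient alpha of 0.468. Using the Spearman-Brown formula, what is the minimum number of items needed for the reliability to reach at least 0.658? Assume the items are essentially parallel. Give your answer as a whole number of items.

97

n = [0.658 × 0.532] / [0.468 × 0.342]
  = 0.350056 / 0.160056 = 2.1871
2.1871 × 44 = 96.23 → 97 items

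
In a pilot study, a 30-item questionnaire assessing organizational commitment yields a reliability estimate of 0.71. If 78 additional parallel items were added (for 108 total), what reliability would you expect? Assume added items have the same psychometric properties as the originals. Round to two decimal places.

0.90

n = 108/30 = 3.6
r_new = 3.6·0.71 / [1 + (3.6 − 1)·0.71]
r_new = 2.5560 / 2.8460 ≈ 0.8981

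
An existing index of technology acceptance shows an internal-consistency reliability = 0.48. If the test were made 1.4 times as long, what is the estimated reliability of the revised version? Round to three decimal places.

r_new = (1.4 × 0.48) / (1 + (1.4 − 1) × 0.48)
r_new = 0.6720 / 1.1920 ≈ 0.5638

0.564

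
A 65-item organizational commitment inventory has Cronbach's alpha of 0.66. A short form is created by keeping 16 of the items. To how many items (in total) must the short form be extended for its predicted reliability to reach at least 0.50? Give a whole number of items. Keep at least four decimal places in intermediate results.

First, r for the 16-item form: n = 16/65 = 0.2462, so r_16 = 0.2462·0.66/(1 + (0.2462 − 1)·0.66) = 0.3234
Then solve for n' with r_old = 0.3234, r_target = 0.50: n' = 0.50(1 − 0.3234)/[0.3234(1 − 0.50)] = 2.0921
Items = 2.0921 × 16 ≈ 33.47 → 34

34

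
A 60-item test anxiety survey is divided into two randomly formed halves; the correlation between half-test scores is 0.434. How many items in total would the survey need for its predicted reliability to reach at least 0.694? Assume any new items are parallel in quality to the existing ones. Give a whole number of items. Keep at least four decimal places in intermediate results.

89

r_full = 2(0.434)/(1 + 0.434) = 0.6053
Solve Spearman-Brown for n: n = 0.694(1 − 0.6053) / [0.6053(1 − 0.694)] = 1.4789
Required items = 1.4789 × 60 = 88.73, so 89 items.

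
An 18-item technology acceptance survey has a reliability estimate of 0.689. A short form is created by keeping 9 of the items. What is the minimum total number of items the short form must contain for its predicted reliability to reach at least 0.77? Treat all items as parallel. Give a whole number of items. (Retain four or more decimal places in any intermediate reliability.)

28

Short-form reliability: n = 9/18 = 0.5000; r_9 = n·r/(1+(n−1)r) ≈ 0.5256
Then solve for n' with r_old = 0.5256, r_target = 0.77: n' = 0.77(1 − 0.5256)/[0.5256(1 − 0.77)] = 3.0217
Items = 3.0217 × 9 ≈ 27.20 → 28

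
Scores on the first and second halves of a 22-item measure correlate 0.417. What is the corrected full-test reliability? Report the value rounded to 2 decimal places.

Apply the Spearman-Brown correction with n = 2:
r_full = 2r_hh / (1 + r_hh) = 2 × 0.417 / (1 + 0.417)
r_full = 0.8340 / 1.4170 ≈ 0.5886

0.59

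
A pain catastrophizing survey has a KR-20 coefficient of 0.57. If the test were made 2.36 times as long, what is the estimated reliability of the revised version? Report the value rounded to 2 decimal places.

Apply the Spearman-Brown prophecy formula, r' = nr / [1 + (n − 1)r]:
r_new = 2.36·0.57 / [1 + (2.36 − 1)·0.57]
r_new = 1.3452 / 1.7752 ≈ 0.7578

0.76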